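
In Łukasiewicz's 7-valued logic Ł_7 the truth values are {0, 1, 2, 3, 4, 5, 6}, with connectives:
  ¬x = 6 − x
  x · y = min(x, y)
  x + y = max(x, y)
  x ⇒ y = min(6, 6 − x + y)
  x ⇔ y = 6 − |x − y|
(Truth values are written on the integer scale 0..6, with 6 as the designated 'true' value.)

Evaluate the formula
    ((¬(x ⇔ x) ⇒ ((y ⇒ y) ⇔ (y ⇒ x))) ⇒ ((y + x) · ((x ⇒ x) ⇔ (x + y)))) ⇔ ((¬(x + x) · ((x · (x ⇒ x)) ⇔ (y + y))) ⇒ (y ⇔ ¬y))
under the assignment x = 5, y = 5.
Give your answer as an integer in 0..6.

x ⇔ x = 5 ⇔ 5 = 6
¬(x ⇔ x) = ¬6 = 0
y ⇒ y = 5 ⇒ 5 = 6
y ⇒ x = 5 ⇒ 5 = 6
(y ⇒ y) ⇔ (y ⇒ x) = 6 ⇔ 6 = 6
¬(x ⇔ x) ⇒ ((y ⇒ y) ⇔ (y ⇒ x)) = 0 ⇒ 6 = 6
y + x = 5 + 5 = 5
x ⇒ x = 5 ⇒ 5 = 6
x + y = 5 + 5 = 5
(x ⇒ x) ⇔ (x + y) = 6 ⇔ 5 = 5
(y + x) · ((x ⇒ x) ⇔ (x + y)) = 5 · 5 = 5
(¬(x ⇔ x) ⇒ ((y ⇒ y) ⇔ (y ⇒ x))) ⇒ ((y + x) · ((x ⇒ x) ⇔ (x + y))) = 6 ⇒ 5 = 5
x + x = 5 + 5 = 5
¬(x + x) = ¬5 = 1
x ⇒ x = 5 ⇒ 5 = 6
x · (x ⇒ x) = 5 · 6 = 5
y + y = 5 + 5 = 5
(x · (x ⇒ x)) ⇔ (y + y) = 5 ⇔ 5 = 6
¬(x + x) · ((x · (x ⇒ x)) ⇔ (y + y)) = 1 · 6 = 1
¬y = ¬5 = 1
y ⇔ ¬y = 5 ⇔ 1 = 2
(¬(x + x) · ((x · (x ⇒ x)) ⇔ (y + y))) ⇒ (y ⇔ ¬y) = 1 ⇒ 2 = 6
((¬(x ⇔ x) ⇒ ((y ⇒ y) ⇔ (y ⇒ x))) ⇒ ((y + x) · ((x ⇒ x) ⇔ (x + y)))) ⇔ ((¬(x + x) · ((x · (x ⇒ x)) ⇔ (y + y))) ⇒ (y ⇔ ¬y)) = 5 ⇔ 6 = 5

5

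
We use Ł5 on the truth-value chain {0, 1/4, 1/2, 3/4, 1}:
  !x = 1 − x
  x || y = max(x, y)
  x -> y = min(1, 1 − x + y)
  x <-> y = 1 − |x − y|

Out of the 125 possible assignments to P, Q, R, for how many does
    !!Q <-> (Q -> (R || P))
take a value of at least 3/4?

value 1: 15 assignments (counts)
value 3/4: 29 assignments (counts)
value 1/2: 28 assignments
value 1/4: 27 assignments
value 0: 26 assignments
So 44 of the 125 assignments meet the threshold.

44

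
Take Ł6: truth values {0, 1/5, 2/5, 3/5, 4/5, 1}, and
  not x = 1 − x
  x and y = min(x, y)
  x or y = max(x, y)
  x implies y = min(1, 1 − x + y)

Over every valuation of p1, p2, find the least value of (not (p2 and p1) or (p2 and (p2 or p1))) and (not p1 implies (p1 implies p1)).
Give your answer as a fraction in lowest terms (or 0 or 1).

Take p1 = 2/5, p2 = 2/5:
p2 and p1 = 2/5 and 2/5 = 2/5
not (p2 and p1) = not 2/5 = 3/5
p2 or p1 = 2/5 or 2/5 = 2/5
p2 and (p2 or p1) = 2/5 and 2/5 = 2/5
not (p2 and p1) or (p2 and (p2 or p1)) = 3/5 or 2/5 = 3/5
not p1 = not 2/5 = 3/5
p1 implies p1 = 2/5 implies 2/5 = 1
not p1 implies (p1 implies p1) = 3/5 implies 1 = 1
(not (p2 and p1) or (p2 and (p2 or p1))) and (not p1 implies (p1 implies p1)) = 3/5 and 1 = 3/5
No assignment yields a value below 3/5, so this is the minimum.

3/5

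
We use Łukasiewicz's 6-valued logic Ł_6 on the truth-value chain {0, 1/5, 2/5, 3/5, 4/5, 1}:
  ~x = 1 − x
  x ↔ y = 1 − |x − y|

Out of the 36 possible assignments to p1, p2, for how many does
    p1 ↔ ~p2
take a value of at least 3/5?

24

value 1: 6 assignments (counts)
value 4/5: 10 assignments (counts)
value 3/5: 8 assignments (counts)
value 2/5: 6 assignments
value 1/5: 4 assignments
value 0: 2 assignments
So 24 of the 36 assignments meet the threshold.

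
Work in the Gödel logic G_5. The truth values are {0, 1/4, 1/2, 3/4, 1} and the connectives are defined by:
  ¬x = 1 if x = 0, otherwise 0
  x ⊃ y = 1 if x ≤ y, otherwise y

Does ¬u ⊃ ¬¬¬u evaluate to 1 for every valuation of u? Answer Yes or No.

u = 0 ↦ 1
u = 1/4 ↦ 1
u = 1/2 ↦ 1
u = 3/4 ↦ 1
u = 1 ↦ 1
Every assignment gives a value ≥ 1.

Yes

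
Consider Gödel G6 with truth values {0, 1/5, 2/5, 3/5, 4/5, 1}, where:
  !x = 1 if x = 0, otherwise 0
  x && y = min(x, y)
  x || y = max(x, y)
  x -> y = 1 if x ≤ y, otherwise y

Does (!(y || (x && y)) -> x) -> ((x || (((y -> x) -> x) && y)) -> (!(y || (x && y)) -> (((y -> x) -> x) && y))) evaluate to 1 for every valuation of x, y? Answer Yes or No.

No

Counterexample: take x = 1/5, y = 0.
x && y = 1/5 && 0 = 0
y || (x && y) = 0 || 0 = 0
!(y || (x && y)) = !0 = 1
!(y || (x && y)) -> x = 1 -> 1/5 = 1/5
y -> x = 0 -> 1/5 = 1
(y -> x) -> x = 1 -> 1/5 = 1/5
((y -> x) -> x) && y = 1/5 && 0 = 0
x || (((y -> x) -> x) && y) = 1/5 || 0 = 1/5
x && y = 1/5 && 0 = 0
y || (x && y) = 0 || 0 = 0
!(y || (x && y)) = !0 = 1
y -> x = 0 -> 1/5 = 1
(y -> x) -> x = 1 -> 1/5 = 1/5
((y -> x) -> x) && y = 1/5 && 0 = 0
!(y || (x && y)) -> (((y -> x) -> x) && y) = 1 -> 0 = 0
(x || (((y -> x) -> x) && y)) -> (!(y || (x && y)) -> (((y -> x) -> x) && y)) = 1/5 -> 0 = 0
(!(y || (x && y)) -> x) -> ((x || (((y -> x) -> x) && y)) -> (!(y || (x && y)) -> (((y -> x) -> x) && y))) = 1/5 -> 0 = 0
This gives 0 ≠ 1.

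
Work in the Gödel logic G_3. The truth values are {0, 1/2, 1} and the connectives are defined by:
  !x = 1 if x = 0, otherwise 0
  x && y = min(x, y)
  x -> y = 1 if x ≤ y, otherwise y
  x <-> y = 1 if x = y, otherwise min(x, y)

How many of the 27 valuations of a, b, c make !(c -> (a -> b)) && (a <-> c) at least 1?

2

value 1: 2 assignments (counts)
value 1/2: 2 assignments
value 0: 23 assignments
So 2 of the 27 assignments meet the threshold.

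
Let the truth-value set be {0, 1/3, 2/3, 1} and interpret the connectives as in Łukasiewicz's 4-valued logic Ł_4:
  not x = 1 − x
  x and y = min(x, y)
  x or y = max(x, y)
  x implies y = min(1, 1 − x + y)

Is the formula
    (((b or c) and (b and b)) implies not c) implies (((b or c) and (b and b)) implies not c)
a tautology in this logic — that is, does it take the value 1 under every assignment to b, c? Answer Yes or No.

b = 0, c = 0 ↦ 1
b = 0, c = 1/3 ↦ 1
b = 0, c = 2/3 ↦ 1
b = 0, c = 1 ↦ 1
b = 1/3, c = 0 ↦ 1
b = 1/3, c = 1/3 ↦ 1
b = 1/3, c = 2/3 ↦ 1
b = 1/3, c = 1 ↦ 1
b = 2/3, c = 0 ↦ 1
b = 2/3, c = 1/3 ↦ 1
b = 2/3, c = 2/3 ↦ 1
b = 2/3, c = 1 ↦ 1
b = 1, c = 0 ↦ 1
b = 1, c = 1/3 ↦ 1
b = 1, c = 2/3 ↦ 1
b = 1, c = 1 ↦ 1
Every assignment gives a value ≥ 1.

Yes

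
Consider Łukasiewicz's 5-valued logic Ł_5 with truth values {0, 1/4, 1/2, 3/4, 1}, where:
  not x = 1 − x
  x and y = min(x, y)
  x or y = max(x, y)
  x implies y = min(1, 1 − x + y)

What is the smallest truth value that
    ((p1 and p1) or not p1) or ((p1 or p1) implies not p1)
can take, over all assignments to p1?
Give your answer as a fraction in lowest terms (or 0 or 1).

Take p1 = 3/4:
p1 and p1 = 3/4 and 3/4 = 3/4
not p1 = not 3/4 = 1/4
(p1 and p1) or not p1 = 3/4 or 1/4 = 3/4
p1 or p1 = 3/4 or 3/4 = 3/4
not p1 = not 3/4 = 1/4
(p1 or p1) implies not p1 = 3/4 implies 1/4 = 1/2
((p1 and p1) or not p1) or ((p1 or p1) implies not p1) = 3/4 or 1/2 = 3/4
No assignment yields a value below 3/4, so this is the minimum.

3/4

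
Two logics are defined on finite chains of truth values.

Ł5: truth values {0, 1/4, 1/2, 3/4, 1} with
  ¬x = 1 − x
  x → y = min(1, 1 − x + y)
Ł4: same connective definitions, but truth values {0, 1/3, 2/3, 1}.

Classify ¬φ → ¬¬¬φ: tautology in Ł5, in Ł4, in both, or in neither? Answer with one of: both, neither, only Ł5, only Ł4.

In Ł5: every assignment gives 1 — tautology.
In Ł4: every assignment gives 1 — tautology.

both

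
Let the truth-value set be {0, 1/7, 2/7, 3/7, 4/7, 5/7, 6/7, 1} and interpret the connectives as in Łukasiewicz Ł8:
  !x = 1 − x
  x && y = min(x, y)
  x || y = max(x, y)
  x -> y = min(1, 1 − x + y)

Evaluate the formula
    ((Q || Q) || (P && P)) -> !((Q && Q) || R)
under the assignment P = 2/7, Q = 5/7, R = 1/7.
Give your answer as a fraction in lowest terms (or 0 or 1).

4/7

Q || Q = 5/7 || 5/7 = 5/7
P && P = 2/7 && 2/7 = 2/7
(Q || Q) || (P && P) = 5/7 || 2/7 = 5/7
Q && Q = 5/7 && 5/7 = 5/7
(Q && Q) || R = 5/7 || 1/7 = 5/7
!((Q && Q) || R) = !5/7 = 2/7
((Q || Q) || (P && P)) -> !((Q && Q) || R) = 5/7 -> 2/7 = 4/7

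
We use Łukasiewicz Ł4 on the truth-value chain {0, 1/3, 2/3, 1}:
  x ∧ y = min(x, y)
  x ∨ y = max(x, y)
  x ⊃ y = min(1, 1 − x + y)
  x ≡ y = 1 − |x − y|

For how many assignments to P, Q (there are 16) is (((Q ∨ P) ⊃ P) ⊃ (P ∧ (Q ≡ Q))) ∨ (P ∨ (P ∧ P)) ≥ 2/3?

P = 0, Q = 0 ↦ 0  <
P = 0, Q = 1/3 ↦ 1/3  <
P = 0, Q = 2/3 ↦ 2/3  ≥
P = 0, Q = 1 ↦ 1  ≥
P = 1/3, Q = 0 ↦ 1/3  <
P = 1/3, Q = 1/3 ↦ 1/3  <
P = 1/3, Q = 2/3 ↦ 2/3  ≥
P = 1/3, Q = 1 ↦ 1  ≥
P = 2/3, Q = 0 ↦ 2/3  ≥
P = 2/3, Q = 1/3 ↦ 2/3  ≥
P = 2/3, Q = 2/3 ↦ 2/3  ≥
P = 2/3, Q = 1 ↦ 1  ≥
P = 1, Q = 0 ↦ 1  ≥
P = 1, Q = 1/3 ↦ 1  ≥
P = 1, Q = 2/3 ↦ 1  ≥
P = 1, Q = 1 ↦ 1  ≥
So 12 of the 16 assignments meet the threshold.

12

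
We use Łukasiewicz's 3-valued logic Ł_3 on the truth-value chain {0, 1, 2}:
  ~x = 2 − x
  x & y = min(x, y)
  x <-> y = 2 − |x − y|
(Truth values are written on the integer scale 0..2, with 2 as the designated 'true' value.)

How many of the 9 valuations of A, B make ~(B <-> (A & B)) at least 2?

A = 0, B = 0 ↦ 0  <
A = 0, B = 1 ↦ 1  <
A = 0, B = 2 ↦ 2  ≥
A = 1, B = 0 ↦ 0  <
A = 1, B = 1 ↦ 0  <
A = 1, B = 2 ↦ 1  <
A = 2, B = 0 ↦ 0  <
A = 2, B = 1 ↦ 0  <
A = 2, B = 2 ↦ 0  <
So 1 of the 9 assignments meets the threshold.

1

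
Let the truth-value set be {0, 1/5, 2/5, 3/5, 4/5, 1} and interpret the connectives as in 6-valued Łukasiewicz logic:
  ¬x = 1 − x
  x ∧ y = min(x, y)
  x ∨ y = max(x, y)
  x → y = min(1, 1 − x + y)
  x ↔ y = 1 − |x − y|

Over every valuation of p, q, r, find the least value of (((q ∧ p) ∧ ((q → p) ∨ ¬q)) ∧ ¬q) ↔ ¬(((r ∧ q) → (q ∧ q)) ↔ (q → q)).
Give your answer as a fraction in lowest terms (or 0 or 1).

Take p = 2/5, q = 2/5, r = 0:
q ∧ p = 2/5 ∧ 2/5 = 2/5
q → p = 2/5 → 2/5 = 1
¬q = ¬2/5 = 3/5
(q → p) ∨ ¬q = 1 ∨ 3/5 = 1
(q ∧ p) ∧ ((q → p) ∨ ¬q) = 2/5 ∧ 1 = 2/5
¬q = ¬2/5 = 3/5
((q ∧ p) ∧ ((q → p) ∨ ¬q)) ∧ ¬q = 2/5 ∧ 3/5 = 2/5
r ∧ q = 0 ∧ 2/5 = 0
q ∧ q = 2/5 ∧ 2/5 = 2/5
(r ∧ q) → (q ∧ q) = 0 → 2/5 = 1
q → q = 2/5 → 2/5 = 1
((r ∧ q) → (q ∧ q)) ↔ (q → q) = 1 ↔ 1 = 1
¬(((r ∧ q) → (q ∧ q)) ↔ (q → q)) = ¬1 = 0
(((q ∧ p) ∧ ((q → p) ∨ ¬q)) ∧ ¬q) ↔ ¬(((r ∧ q) → (q ∧ q)) ↔ (q → q)) = 2/5 ↔ 0 = 3/5
No assignment yields a value below 3/5, so this is the minimum.

3/5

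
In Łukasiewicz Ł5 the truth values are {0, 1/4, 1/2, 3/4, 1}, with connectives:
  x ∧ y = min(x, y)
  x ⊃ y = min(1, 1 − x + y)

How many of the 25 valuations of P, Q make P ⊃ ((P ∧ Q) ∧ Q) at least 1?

value 1: 15 assignments (counts)
value 3/4: 4 assignments
value 1/2: 3 assignments
value 1/4: 2 assignments
value 0: 1 assignment
So 15 of the 25 assignments meet the threshold.

15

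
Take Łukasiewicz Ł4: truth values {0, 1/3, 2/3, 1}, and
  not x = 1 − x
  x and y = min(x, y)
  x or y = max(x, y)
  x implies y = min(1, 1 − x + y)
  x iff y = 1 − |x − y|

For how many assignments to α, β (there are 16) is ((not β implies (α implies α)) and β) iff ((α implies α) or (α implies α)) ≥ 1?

4

α = 0, β = 0 ↦ 0  <
α = 0, β = 1/3 ↦ 1/3  <
α = 0, β = 2/3 ↦ 2/3  <
α = 0, β = 1 ↦ 1  ≥
α = 1/3, β = 0 ↦ 0  <
α = 1/3, β = 1/3 ↦ 1/3  <
α = 1/3, β = 2/3 ↦ 2/3  <
α = 1/3, β = 1 ↦ 1  ≥
α = 2/3, β = 0 ↦ 0  <
α = 2/3, β = 1/3 ↦ 1/3  <
α = 2/3, β = 2/3 ↦ 2/3  <
α = 2/3, β = 1 ↦ 1  ≥
α = 1, β = 0 ↦ 0  <
α = 1, β = 1/3 ↦ 1/3  <
α = 1, β = 2/3 ↦ 2/3  <
α = 1, β = 1 ↦ 1  ≥
So 4 of the 16 assignments meet the threshold.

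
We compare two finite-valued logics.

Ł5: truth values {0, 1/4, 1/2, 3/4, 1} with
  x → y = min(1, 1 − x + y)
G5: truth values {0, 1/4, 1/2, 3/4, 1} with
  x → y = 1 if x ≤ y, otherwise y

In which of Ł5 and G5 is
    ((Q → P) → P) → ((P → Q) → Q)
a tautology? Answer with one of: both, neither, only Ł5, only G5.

In Ł5: every assignment gives 1 — tautology.
In G5: at P = 0, Q = 1/4 the value is 1/4 — not a tautology.

only Ł5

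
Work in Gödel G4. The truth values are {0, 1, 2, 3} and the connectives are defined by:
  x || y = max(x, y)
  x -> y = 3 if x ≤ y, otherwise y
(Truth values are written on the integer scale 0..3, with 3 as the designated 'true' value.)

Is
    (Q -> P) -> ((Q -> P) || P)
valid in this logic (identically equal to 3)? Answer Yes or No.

P = 0, Q = 0 ↦ 3
P = 0, Q = 1 ↦ 3
P = 0, Q = 2 ↦ 3
P = 0, Q = 3 ↦ 3
P = 1, Q = 0 ↦ 3
P = 1, Q = 1 ↦ 3
P = 1, Q = 2 ↦ 3
P = 1, Q = 3 ↦ 3
P = 2, Q = 0 ↦ 3
P = 2, Q = 1 ↦ 3
P = 2, Q = 2 ↦ 3
P = 2, Q = 3 ↦ 3
P = 3, Q = 0 ↦ 3
P = 3, Q = 1 ↦ 3
P = 3, Q = 2 ↦ 3
P = 3, Q = 3 ↦ 3
Every assignment gives a value ≥ 3.

Yes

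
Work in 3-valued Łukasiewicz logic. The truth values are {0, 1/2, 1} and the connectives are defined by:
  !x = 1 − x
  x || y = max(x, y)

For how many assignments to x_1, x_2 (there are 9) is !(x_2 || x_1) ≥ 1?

x_1 = 0, x_2 = 0 ↦ 1  ≥
x_1 = 0, x_2 = 1/2 ↦ 1/2  <
x_1 = 0, x_2 = 1 ↦ 0  <
x_1 = 1/2, x_2 = 0 ↦ 1/2  <
x_1 = 1/2, x_2 = 1/2 ↦ 1/2  <
x_1 = 1/2, x_2 = 1 ↦ 0  <
x_1 = 1, x_2 = 0 ↦ 0  <
x_1 = 1, x_2 = 1/2 ↦ 0  <
x_1 = 1, x_2 = 1 ↦ 0  <
So 1 of the 9 assignments meets the threshold.

1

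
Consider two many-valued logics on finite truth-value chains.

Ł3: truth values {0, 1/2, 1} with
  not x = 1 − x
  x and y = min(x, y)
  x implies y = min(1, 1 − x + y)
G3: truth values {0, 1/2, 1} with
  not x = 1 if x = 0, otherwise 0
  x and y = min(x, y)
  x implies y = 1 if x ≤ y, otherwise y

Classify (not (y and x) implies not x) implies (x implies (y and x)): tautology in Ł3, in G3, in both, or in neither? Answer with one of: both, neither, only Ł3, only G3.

only Ł3

In Ł3: every assignment gives 1 — tautology.
In G3: at x = 1, y = 1/2 the value is 1/2 — not a tautology.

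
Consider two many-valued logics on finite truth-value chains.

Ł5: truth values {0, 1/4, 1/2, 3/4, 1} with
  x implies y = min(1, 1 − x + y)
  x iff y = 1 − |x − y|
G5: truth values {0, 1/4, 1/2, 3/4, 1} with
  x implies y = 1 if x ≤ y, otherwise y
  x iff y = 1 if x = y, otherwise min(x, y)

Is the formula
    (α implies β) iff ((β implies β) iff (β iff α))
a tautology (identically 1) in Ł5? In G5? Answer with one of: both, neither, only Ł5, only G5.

In Ł5: at α = 0, β = 1/4 the value is 3/4 — not a tautology.
In G5: at α = 0, β = 1/4 the value is 0 — not a tautology.

neither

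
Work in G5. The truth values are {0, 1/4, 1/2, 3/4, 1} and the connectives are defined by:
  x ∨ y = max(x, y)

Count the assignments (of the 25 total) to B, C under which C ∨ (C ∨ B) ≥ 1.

value 1: 9 assignments (counts)
value 3/4: 7 assignments
value 1/2: 5 assignments
value 1/4: 3 assignments
value 0: 1 assignment
So 9 of the 25 assignments meet the threshold.

9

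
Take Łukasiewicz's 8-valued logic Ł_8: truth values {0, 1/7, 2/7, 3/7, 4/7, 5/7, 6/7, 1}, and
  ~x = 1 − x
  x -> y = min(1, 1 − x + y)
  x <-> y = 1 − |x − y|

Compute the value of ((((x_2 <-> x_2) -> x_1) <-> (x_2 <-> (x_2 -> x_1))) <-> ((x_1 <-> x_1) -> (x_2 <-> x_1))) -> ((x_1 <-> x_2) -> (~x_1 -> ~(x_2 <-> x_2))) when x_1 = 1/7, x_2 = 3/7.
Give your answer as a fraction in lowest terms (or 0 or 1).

x_2 <-> x_2 = 3/7 <-> 3/7 = 1
(x_2 <-> x_2) -> x_1 = 1 -> 1/7 = 1/7
x_2 -> x_1 = 3/7 -> 1/7 = 5/7
x_2 <-> (x_2 -> x_1) = 3/7 <-> 5/7 = 5/7
((x_2 <-> x_2) -> x_1) <-> (x_2 <-> (x_2 -> x_1)) = 1/7 <-> 5/7 = 3/7
x_1 <-> x_1 = 1/7 <-> 1/7 = 1
x_2 <-> x_1 = 3/7 <-> 1/7 = 5/7
(x_1 <-> x_1) -> (x_2 <-> x_1) = 1 -> 5/7 = 5/7
(((x_2 <-> x_2) -> x_1) <-> (x_2 <-> (x_2 -> x_1))) <-> ((x_1 <-> x_1) -> (x_2 <-> x_1)) = 3/7 <-> 5/7 = 5/7
x_1 <-> x_2 = 1/7 <-> 3/7 = 5/7
~x_1 = ~1/7 = 6/7
x_2 <-> x_2 = 3/7 <-> 3/7 = 1
~(x_2 <-> x_2) = ~1 = 0
~x_1 -> ~(x_2 <-> x_2) = 6/7 -> 0 = 1/7
(x_1 <-> x_2) -> (~x_1 -> ~(x_2 <-> x_2)) = 5/7 -> 1/7 = 3/7
((((x_2 <-> x_2) -> x_1) <-> (x_2 <-> (x_2 -> x_1))) <-> ((x_1 <-> x_1) -> (x_2 <-> x_1))) -> ((x_1 <-> x_2) -> (~x_1 -> ~(x_2 <-> x_2))) = 5/7 -> 3/7 = 5/7

5/7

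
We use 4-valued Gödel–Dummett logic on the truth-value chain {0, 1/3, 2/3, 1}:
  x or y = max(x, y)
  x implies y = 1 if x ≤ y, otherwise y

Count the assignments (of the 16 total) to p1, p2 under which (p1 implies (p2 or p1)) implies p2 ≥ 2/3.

8

p1 = 0, p2 = 0 ↦ 0  <
p1 = 0, p2 = 1/3 ↦ 1/3  <
p1 = 0, p2 = 2/3 ↦ 2/3  ≥
p1 = 0, p2 = 1 ↦ 1  ≥
p1 = 1/3, p2 = 0 ↦ 0  <
p1 = 1/3, p2 = 1/3 ↦ 1/3  <
p1 = 1/3, p2 = 2/3 ↦ 2/3  ≥
p1 = 1/3, p2 = 1 ↦ 1  ≥
p1 = 2/3, p2 = 0 ↦ 0  <
p1 = 2/3, p2 = 1/3 ↦ 1/3  <
p1 = 2/3, p2 = 2/3 ↦ 2/3  ≥
p1 = 2/3, p2 = 1 ↦ 1  ≥
p1 = 1, p2 = 0 ↦ 0  <
p1 = 1, p2 = 1/3 ↦ 1/3  <
p1 = 1, p2 = 2/3 ↦ 2/3  ≥
p1 = 1, p2 = 1 ↦ 1  ≥
So 8 of the 16 assignments meet the threshold.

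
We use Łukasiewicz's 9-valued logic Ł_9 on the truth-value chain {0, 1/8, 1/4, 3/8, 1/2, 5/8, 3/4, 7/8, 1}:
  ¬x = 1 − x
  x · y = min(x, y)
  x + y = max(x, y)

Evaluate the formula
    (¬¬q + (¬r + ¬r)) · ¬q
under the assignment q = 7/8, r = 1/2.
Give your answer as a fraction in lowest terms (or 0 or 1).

¬q = ¬7/8 = 1/8
¬¬q = ¬1/8 = 7/8
¬r = ¬1/2 = 1/2
¬r = ¬1/2 = 1/2
¬r + ¬r = 1/2 + 1/2 = 1/2
¬¬q + (¬r + ¬r) = 7/8 + 1/2 = 7/8
¬q = ¬7/8 = 1/8
(¬¬q + (¬r + ¬r)) · ¬q = 7/8 · 1/8 = 1/8

1/8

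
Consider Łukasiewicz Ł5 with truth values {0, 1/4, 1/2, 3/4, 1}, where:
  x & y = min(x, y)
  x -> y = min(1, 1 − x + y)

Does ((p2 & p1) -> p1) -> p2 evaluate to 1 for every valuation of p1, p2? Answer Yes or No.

No

Counterexample: take p1 = 0, p2 = 0.
p2 & p1 = 0 & 0 = 0
(p2 & p1) -> p1 = 0 -> 0 = 1
((p2 & p1) -> p1) -> p2 = 1 -> 0 = 0
This gives 0 ≠ 1.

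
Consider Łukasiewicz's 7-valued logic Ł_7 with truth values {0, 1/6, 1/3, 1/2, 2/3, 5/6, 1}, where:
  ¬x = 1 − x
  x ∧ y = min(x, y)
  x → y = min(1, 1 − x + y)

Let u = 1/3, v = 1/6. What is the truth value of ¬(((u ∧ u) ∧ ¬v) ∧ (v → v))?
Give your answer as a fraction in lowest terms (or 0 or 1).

u ∧ u = 1/3 ∧ 1/3 = 1/3
¬v = ¬1/6 = 5/6
(u ∧ u) ∧ ¬v = 1/3 ∧ 5/6 = 1/3
v → v = 1/6 → 1/6 = 1
((u ∧ u) ∧ ¬v) ∧ (v → v) = 1/3 ∧ 1 = 1/3
¬(((u ∧ u) ∧ ¬v) ∧ (v → v)) = ¬1/3 = 2/3

2/3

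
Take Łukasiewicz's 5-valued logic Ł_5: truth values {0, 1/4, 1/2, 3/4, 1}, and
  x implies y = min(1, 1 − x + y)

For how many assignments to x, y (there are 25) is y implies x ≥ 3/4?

19

value 1: 15 assignments (counts)
value 3/4: 4 assignments (counts)
value 1/2: 3 assignments
value 1/4: 2 assignments
value 0: 1 assignment
So 19 of the 25 assignments meet the threshold.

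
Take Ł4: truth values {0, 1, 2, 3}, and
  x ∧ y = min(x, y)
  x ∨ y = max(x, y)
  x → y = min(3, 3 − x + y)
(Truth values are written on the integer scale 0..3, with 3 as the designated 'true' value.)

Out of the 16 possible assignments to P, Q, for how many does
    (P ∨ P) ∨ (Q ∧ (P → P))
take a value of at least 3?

7

P = 0, Q = 0 ↦ 0  <
P = 0, Q = 1 ↦ 1  <
P = 0, Q = 2 ↦ 2  <
P = 0, Q = 3 ↦ 3  ≥
P = 1, Q = 0 ↦ 1  <
P = 1, Q = 1 ↦ 1  <
P = 1, Q = 2 ↦ 2  <
P = 1, Q = 3 ↦ 3  ≥
P = 2, Q = 0 ↦ 2  <
P = 2, Q = 1 ↦ 2  <
P = 2, Q = 2 ↦ 2  <
P = 2, Q = 3 ↦ 3  ≥
P = 3, Q = 0 ↦ 3  ≥
P = 3, Q = 1 ↦ 3  ≥
P = 3, Q = 2 ↦ 3  ≥
P = 3, Q = 3 ↦ 3  ≥
So 7 of the 16 assignments meet the threshold.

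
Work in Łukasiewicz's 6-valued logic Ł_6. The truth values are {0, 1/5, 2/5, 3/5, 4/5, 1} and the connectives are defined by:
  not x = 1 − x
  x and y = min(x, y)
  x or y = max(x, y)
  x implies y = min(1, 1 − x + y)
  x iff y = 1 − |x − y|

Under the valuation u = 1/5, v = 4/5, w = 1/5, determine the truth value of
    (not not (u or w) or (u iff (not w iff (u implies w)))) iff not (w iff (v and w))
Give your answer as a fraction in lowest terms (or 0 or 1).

u or w = 1/5 or 1/5 = 1/5
not (u or w) = not 1/5 = 4/5
not not (u or w) = not 4/5 = 1/5
not w = not 1/5 = 4/5
u implies w = 1/5 implies 1/5 = 1
not w iff (u implies w) = 4/5 iff 1 = 4/5
u iff (not w iff (u implies w)) = 1/5 iff 4/5 = 2/5
not not (u or w) or (u iff (not w iff (u implies w))) = 1/5 or 2/5 = 2/5
v and w = 4/5 and 1/5 = 1/5
w iff (v and w) = 1/5 iff 1/5 = 1
not (w iff (v and w)) = not 1 = 0
(not not (u or w) or (u iff (not w iff (u implies w)))) iff not (w iff (v and w)) = 2/5 iff 0 = 3/5

3/5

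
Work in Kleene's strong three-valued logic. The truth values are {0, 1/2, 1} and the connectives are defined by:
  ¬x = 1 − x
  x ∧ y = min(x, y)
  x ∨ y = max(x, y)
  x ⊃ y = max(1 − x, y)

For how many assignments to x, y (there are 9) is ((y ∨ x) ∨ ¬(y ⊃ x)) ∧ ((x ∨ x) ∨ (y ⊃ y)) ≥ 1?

5

x = 0, y = 0 ↦ 0  <
x = 0, y = 1/2 ↦ 1/2  <
x = 0, y = 1 ↦ 1  ≥
x = 1/2, y = 0 ↦ 1/2  <
x = 1/2, y = 1/2 ↦ 1/2  <
x = 1/2, y = 1 ↦ 1  ≥
x = 1, y = 0 ↦ 1  ≥
x = 1, y = 1/2 ↦ 1  ≥
x = 1, y = 1 ↦ 1  ≥
So 5 of the 9 assignments meet the threshold.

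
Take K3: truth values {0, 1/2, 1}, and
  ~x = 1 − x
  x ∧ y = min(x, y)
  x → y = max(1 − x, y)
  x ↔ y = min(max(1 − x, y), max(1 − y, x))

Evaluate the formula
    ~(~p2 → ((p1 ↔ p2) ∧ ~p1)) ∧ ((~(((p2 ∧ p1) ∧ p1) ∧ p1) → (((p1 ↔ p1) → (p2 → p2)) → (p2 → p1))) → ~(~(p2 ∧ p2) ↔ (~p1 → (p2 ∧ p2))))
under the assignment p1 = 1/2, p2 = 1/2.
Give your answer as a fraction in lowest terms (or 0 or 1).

1/2

~p2 = ~1/2 = 1/2
p1 ↔ p2 = 1/2 ↔ 1/2 = 1/2
~p1 = ~1/2 = 1/2
(p1 ↔ p2) ∧ ~p1 = 1/2 ∧ 1/2 = 1/2
~p2 → ((p1 ↔ p2) ∧ ~p1) = 1/2 → 1/2 = 1/2
~(~p2 → ((p1 ↔ p2) ∧ ~p1)) = ~1/2 = 1/2
p2 ∧ p1 = 1/2 ∧ 1/2 = 1/2
(p2 ∧ p1) ∧ p1 = 1/2 ∧ 1/2 = 1/2
((p2 ∧ p1) ∧ p1) ∧ p1 = 1/2 ∧ 1/2 = 1/2
~(((p2 ∧ p1) ∧ p1) ∧ p1) = ~1/2 = 1/2
p1 ↔ p1 = 1/2 ↔ 1/2 = 1/2
p2 → p2 = 1/2 → 1/2 = 1/2
(p1 ↔ p1) → (p2 → p2) = 1/2 → 1/2 = 1/2
p2 → p1 = 1/2 → 1/2 = 1/2
((p1 ↔ p1) → (p2 → p2)) → (p2 → p1) = 1/2 → 1/2 = 1/2
~(((p2 ∧ p1) ∧ p1) ∧ p1) → (((p1 ↔ p1) → (p2 → p2)) → (p2 → p1)) = 1/2 → 1/2 = 1/2
p2 ∧ p2 = 1/2 ∧ 1/2 = 1/2
~(p2 ∧ p2) = ~1/2 = 1/2
~p1 = ~1/2 = 1/2
p2 ∧ p2 = 1/2 ∧ 1/2 = 1/2
~p1 → (p2 ∧ p2) = 1/2 → 1/2 = 1/2
~(p2 ∧ p2) ↔ (~p1 → (p2 ∧ p2)) = 1/2 ↔ 1/2 = 1/2
~(~(p2 ∧ p2) ↔ (~p1 → (p2 ∧ p2))) = ~1/2 = 1/2
(~(((p2 ∧ p1) ∧ p1) ∧ p1) → (((p1 ↔ p1) → (p2 → p2)) → (p2 → p1))) → ~(~(p2 ∧ p2) ↔ (~p1 → (p2 ∧ p2))) = 1/2 → 1/2 = 1/2
~(~p2 → ((p1 ↔ p2) ∧ ~p1)) ∧ ((~(((p2 ∧ p1) ∧ p1) ∧ p1) → (((p1 ↔ p1) → (p2 → p2)) → (p2 → p1))) → ~(~(p2 ∧ p2) ↔ (~p1 → (p2 ∧ p2)))) = 1/2 ∧ 1/2 = 1/2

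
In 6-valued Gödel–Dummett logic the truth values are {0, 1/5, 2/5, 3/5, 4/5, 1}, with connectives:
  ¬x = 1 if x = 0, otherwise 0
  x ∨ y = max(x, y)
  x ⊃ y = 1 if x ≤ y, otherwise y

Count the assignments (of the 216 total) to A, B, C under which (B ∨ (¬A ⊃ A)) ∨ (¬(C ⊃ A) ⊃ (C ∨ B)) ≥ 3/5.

value 1: 196 assignments (counts)
value 4/5: 8 assignments (counts)
value 3/5: 6 assignments (counts)
value 2/5: 4 assignments
value 1/5: 2 assignments
So 210 of the 216 assignments meet the threshold.

210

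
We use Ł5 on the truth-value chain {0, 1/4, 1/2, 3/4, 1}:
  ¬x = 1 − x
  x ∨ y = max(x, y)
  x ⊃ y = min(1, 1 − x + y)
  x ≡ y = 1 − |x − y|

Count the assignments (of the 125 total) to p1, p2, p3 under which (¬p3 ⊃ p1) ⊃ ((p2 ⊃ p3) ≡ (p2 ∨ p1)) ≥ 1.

value 1: 52 assignments (counts)
value 3/4: 38 assignments
value 1/2: 23 assignments
value 1/4: 10 assignments
value 0: 2 assignments
So 52 of the 125 assignments meet the threshold.

52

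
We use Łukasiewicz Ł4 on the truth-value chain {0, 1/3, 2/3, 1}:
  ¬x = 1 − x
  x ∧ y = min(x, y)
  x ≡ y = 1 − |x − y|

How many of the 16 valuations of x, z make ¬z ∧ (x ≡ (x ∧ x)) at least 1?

x = 0, z = 0 ↦ 1  ≥
x = 0, z = 1/3 ↦ 2/3  <
x = 0, z = 2/3 ↦ 1/3  <
x = 0, z = 1 ↦ 0  <
x = 1/3, z = 0 ↦ 1  ≥
x = 1/3, z = 1/3 ↦ 2/3  <
x = 1/3, z = 2/3 ↦ 1/3  <
x = 1/3, z = 1 ↦ 0  <
x = 2/3, z = 0 ↦ 1  ≥
x = 2/3, z = 1/3 ↦ 2/3  <
x = 2/3, z = 2/3 ↦ 1/3  <
x = 2/3, z = 1 ↦ 0  <
x = 1, z = 0 ↦ 1  ≥
x = 1, z = 1/3 ↦ 2/3  <
x = 1, z = 2/3 ↦ 1/3  <
x = 1, z = 1 ↦ 0  <
So 4 of the 16 assignments meet the threshold.

4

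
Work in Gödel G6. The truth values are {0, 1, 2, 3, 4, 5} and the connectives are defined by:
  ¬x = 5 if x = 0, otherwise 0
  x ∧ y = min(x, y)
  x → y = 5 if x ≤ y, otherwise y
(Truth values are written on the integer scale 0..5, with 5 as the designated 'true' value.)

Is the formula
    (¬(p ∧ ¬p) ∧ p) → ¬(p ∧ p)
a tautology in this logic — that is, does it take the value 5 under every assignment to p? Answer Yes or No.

No

Counterexample: take p = 1.
¬p = ¬1 = 0
p ∧ ¬p = 1 ∧ 0 = 0
¬(p ∧ ¬p) = ¬0 = 5
¬(p ∧ ¬p) ∧ p = 5 ∧ 1 = 1
p ∧ p = 1 ∧ 1 = 1
¬(p ∧ p) = ¬1 = 0
(¬(p ∧ ¬p) ∧ p) → ¬(p ∧ p) = 1 → 0 = 0
This gives 0 ≠ 5.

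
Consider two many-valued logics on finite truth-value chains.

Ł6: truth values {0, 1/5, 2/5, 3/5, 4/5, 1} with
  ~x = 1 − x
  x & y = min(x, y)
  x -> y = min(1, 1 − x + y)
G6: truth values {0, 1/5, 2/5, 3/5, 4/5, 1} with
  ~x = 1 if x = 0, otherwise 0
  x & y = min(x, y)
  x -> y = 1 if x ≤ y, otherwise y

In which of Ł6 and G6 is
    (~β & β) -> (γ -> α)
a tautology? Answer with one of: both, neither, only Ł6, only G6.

only G6

In Ł6: at α = 0, β = 1/5, γ = 1 the value is 4/5 — not a tautology.
In G6: every assignment gives 1 — tautology.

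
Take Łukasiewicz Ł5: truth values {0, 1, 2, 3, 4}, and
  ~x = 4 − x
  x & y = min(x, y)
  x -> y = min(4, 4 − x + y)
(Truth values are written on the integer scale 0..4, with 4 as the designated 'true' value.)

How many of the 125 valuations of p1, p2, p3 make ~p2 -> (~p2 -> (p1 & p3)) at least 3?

value 4: 85 assignments (counts)
value 3: 10 assignments (counts)
value 2: 14 assignments
value 1: 7 assignments
value 0: 9 assignments
So 95 of the 125 assignments meet the threshold.

95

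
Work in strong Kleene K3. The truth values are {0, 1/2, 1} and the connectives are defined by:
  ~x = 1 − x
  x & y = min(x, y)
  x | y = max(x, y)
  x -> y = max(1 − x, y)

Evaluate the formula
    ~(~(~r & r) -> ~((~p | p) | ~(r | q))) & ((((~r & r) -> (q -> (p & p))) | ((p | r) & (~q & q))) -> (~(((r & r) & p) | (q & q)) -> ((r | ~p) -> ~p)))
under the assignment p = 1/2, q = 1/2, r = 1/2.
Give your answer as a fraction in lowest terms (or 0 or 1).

~r = ~1/2 = 1/2
~r & r = 1/2 & 1/2 = 1/2
~(~r & r) = ~1/2 = 1/2
~p = ~1/2 = 1/2
~p | p = 1/2 | 1/2 = 1/2
r | q = 1/2 | 1/2 = 1/2
~(r | q) = ~1/2 = 1/2
(~p | p) | ~(r | q) = 1/2 | 1/2 = 1/2
~((~p | p) | ~(r | q)) = ~1/2 = 1/2
~(~r & r) -> ~((~p | p) | ~(r | q)) = 1/2 -> 1/2 = 1/2
~(~(~r & r) -> ~((~p | p) | ~(r | q))) = ~1/2 = 1/2
~r = ~1/2 = 1/2
~r & r = 1/2 & 1/2 = 1/2
p & p = 1/2 & 1/2 = 1/2
q -> (p & p) = 1/2 -> 1/2 = 1/2
(~r & r) -> (q -> (p & p)) = 1/2 -> 1/2 = 1/2
p | r = 1/2 | 1/2 = 1/2
~q = ~1/2 = 1/2
~q & q = 1/2 & 1/2 = 1/2
(p | r) & (~q & q) = 1/2 & 1/2 = 1/2
((~r & r) -> (q -> (p & p))) | ((p | r) & (~q & q)) = 1/2 | 1/2 = 1/2
r & r = 1/2 & 1/2 = 1/2
(r & r) & p = 1/2 & 1/2 = 1/2
q & q = 1/2 & 1/2 = 1/2
((r & r) & p) | (q & q) = 1/2 | 1/2 = 1/2
~(((r & r) & p) | (q & q)) = ~1/2 = 1/2
~p = ~1/2 = 1/2
r | ~p = 1/2 | 1/2 = 1/2
~p = ~1/2 = 1/2
(r | ~p) -> ~p = 1/2 -> 1/2 = 1/2
~(((r & r) & p) | (q & q)) -> ((r | ~p) -> ~p) = 1/2 -> 1/2 = 1/2
(((~r & r) -> (q -> (p & p))) | ((p | r) & (~q & q))) -> (~(((r & r) & p) | (q & q)) -> ((r | ~p) -> ~p)) = 1/2 -> 1/2 = 1/2
~(~(~r & r) -> ~((~p | p) | ~(r | q))) & ((((~r & r) -> (q -> (p & p))) | ((p | r) & (~q & q))) -> (~(((r & r) & p) | (q & q)) -> ((r | ~p) -> ~p))) = 1/2 & 1/2 = 1/2

1/2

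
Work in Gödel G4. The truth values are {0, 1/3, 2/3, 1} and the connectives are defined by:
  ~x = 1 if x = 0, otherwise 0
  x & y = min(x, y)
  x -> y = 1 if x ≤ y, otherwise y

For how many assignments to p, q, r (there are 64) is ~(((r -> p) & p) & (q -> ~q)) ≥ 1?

52

value 1: 52 assignments (counts)
value 0: 12 assignments
So 52 of the 64 assignments meet the threshold.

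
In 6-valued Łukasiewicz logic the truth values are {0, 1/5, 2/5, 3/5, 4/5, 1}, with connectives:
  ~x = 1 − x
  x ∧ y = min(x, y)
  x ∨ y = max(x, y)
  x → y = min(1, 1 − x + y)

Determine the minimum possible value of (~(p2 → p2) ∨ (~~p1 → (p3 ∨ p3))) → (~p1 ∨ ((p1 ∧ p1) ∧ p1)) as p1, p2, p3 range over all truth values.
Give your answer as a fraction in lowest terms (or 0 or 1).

3/5

Take p1 = 2/5, p2 = 0, p3 = 2/5:
p2 → p2 = 0 → 0 = 1
~(p2 → p2) = ~1 = 0
~p1 = ~2/5 = 3/5
~~p1 = ~3/5 = 2/5
p3 ∨ p3 = 2/5 ∨ 2/5 = 2/5
~~p1 → (p3 ∨ p3) = 2/5 → 2/5 = 1
~(p2 → p2) ∨ (~~p1 → (p3 ∨ p3)) = 0 ∨ 1 = 1
~p1 = ~2/5 = 3/5
p1 ∧ p1 = 2/5 ∧ 2/5 = 2/5
(p1 ∧ p1) ∧ p1 = 2/5 ∧ 2/5 = 2/5
~p1 ∨ ((p1 ∧ p1) ∧ p1) = 3/5 ∨ 2/5 = 3/5
(~(p2 → p2) ∨ (~~p1 → (p3 ∨ p3))) → (~p1 ∨ ((p1 ∧ p1) ∧ p1)) = 1 → 3/5 = 3/5
No assignment yields a value below 3/5, so this is the minimum.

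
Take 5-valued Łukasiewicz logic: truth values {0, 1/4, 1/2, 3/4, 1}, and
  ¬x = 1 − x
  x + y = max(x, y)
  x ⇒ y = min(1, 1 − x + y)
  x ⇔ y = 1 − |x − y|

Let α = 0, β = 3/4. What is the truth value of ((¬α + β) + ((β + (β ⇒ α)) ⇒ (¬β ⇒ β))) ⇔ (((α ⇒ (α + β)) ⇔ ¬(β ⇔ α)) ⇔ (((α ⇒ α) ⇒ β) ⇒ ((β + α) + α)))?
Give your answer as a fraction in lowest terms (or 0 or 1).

¬α = ¬0 = 1
¬α + β = 1 + 3/4 = 1
β ⇒ α = 3/4 ⇒ 0 = 1/4
β + (β ⇒ α) = 3/4 + 1/4 = 3/4
¬β = ¬3/4 = 1/4
¬β ⇒ β = 1/4 ⇒ 3/4 = 1
(β + (β ⇒ α)) ⇒ (¬β ⇒ β) = 3/4 ⇒ 1 = 1
(¬α + β) + ((β + (β ⇒ α)) ⇒ (¬β ⇒ β)) = 1 + 1 = 1
α + β = 0 + 3/4 = 3/4
α ⇒ (α + β) = 0 ⇒ 3/4 = 1
β ⇔ α = 3/4 ⇔ 0 = 1/4
¬(β ⇔ α) = ¬1/4 = 3/4
(α ⇒ (α + β)) ⇔ ¬(β ⇔ α) = 1 ⇔ 3/4 = 3/4
α ⇒ α = 0 ⇒ 0 = 1
(α ⇒ α) ⇒ β = 1 ⇒ 3/4 = 3/4
β + α = 3/4 + 0 = 3/4
(β + α) + α = 3/4 + 0 = 3/4
((α ⇒ α) ⇒ β) ⇒ ((β + α) + α) = 3/4 ⇒ 3/4 = 1
((α ⇒ (α + β)) ⇔ ¬(β ⇔ α)) ⇔ (((α ⇒ α) ⇒ β) ⇒ ((β + α) + α)) = 3/4 ⇔ 1 = 3/4
((¬α + β) + ((β + (β ⇒ α)) ⇒ (¬β ⇒ β))) ⇔ (((α ⇒ (α + β)) ⇔ ¬(β ⇔ α)) ⇔ (((α ⇒ α) ⇒ β) ⇒ ((β + α) + α))) = 1 ⇔ 3/4 = 3/4

3/4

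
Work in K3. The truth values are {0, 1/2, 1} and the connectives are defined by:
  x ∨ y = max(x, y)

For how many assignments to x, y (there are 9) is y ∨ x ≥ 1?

5

x = 0, y = 0 ↦ 0  <
x = 0, y = 1/2 ↦ 1/2  <
x = 0, y = 1 ↦ 1  ≥
x = 1/2, y = 0 ↦ 1/2  <
x = 1/2, y = 1/2 ↦ 1/2  <
x = 1/2, y = 1 ↦ 1  ≥
x = 1, y = 0 ↦ 1  ≥
x = 1, y = 1/2 ↦ 1  ≥
x = 1, y = 1 ↦ 1  ≥
So 5 of the 9 assignments meet the threshold.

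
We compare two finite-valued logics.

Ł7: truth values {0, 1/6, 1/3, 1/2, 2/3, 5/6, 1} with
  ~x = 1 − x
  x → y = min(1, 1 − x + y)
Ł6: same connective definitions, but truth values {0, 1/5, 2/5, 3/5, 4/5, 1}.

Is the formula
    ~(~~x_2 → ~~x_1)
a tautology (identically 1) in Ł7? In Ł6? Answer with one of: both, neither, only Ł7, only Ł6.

neither

In Ł7: at x_1 = 0, x_2 = 0 the value is 0 — not a tautology.
In Ł6: at x_1 = 0, x_2 = 0 the value is 0 — not a tautology.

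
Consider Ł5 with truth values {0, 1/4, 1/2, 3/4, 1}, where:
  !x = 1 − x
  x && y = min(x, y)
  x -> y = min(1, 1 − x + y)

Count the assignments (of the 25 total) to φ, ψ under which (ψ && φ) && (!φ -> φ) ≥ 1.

value 1: 1 assignment (counts)
value 3/4: 3 assignments
value 1/2: 5 assignments
value 1/4: 7 assignments
value 0: 9 assignments
So 1 of the 25 assignments meets the threshold.

1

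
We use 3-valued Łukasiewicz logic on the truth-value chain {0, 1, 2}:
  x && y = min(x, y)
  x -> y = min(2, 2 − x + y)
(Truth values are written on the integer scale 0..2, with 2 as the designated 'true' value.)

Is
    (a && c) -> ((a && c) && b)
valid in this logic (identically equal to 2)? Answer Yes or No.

Counterexample: take a = 1, b = 0, c = 1.
a && c = 1 && 1 = 1
a && c = 1 && 1 = 1
(a && c) && b = 1 && 0 = 0
(a && c) -> ((a && c) && b) = 1 -> 0 = 1
This gives 1 ≠ 2.

No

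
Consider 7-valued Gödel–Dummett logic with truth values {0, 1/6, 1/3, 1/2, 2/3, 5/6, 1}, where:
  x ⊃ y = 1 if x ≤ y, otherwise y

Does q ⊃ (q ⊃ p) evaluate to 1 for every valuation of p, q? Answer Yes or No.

Counterexample: take p = 0, q = 1/6.
q ⊃ p = 1/6 ⊃ 0 = 0
q ⊃ (q ⊃ p) = 1/6 ⊃ 0 = 0
This gives 0 ≠ 1.

No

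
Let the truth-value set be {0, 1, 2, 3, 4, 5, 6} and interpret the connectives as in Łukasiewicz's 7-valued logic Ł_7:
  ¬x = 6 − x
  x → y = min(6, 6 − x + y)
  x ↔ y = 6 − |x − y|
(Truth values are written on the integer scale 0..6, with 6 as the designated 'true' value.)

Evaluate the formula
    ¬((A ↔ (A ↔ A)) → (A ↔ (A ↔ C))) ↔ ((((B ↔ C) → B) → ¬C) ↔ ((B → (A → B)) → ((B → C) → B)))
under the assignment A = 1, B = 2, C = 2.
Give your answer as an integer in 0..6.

4

A ↔ A = 1 ↔ 1 = 6
A ↔ (A ↔ A) = 1 ↔ 6 = 1
A ↔ C = 1 ↔ 2 = 5
A ↔ (A ↔ C) = 1 ↔ 5 = 2
(A ↔ (A ↔ A)) → (A ↔ (A ↔ C)) = 1 → 2 = 6
¬((A ↔ (A ↔ A)) → (A ↔ (A ↔ C))) = ¬6 = 0
B ↔ C = 2 ↔ 2 = 6
(B ↔ C) → B = 6 → 2 = 2
¬C = ¬2 = 4
((B ↔ C) → B) → ¬C = 2 → 4 = 6
A → B = 1 → 2 = 6
B → (A → B) = 2 → 6 = 6
B → C = 2 → 2 = 6
(B → C) → B = 6 → 2 = 2
(B → (A → B)) → ((B → C) → B) = 6 → 2 = 2
(((B ↔ C) → B) → ¬C) ↔ ((B → (A → B)) → ((B → C) → B)) = 6 ↔ 2 = 2
¬((A ↔ (A ↔ A)) → (A ↔ (A ↔ C))) ↔ ((((B ↔ C) → B) → ¬C) ↔ ((B → (A → B)) → ((B → C) → B))) = 0 ↔ 2 = 4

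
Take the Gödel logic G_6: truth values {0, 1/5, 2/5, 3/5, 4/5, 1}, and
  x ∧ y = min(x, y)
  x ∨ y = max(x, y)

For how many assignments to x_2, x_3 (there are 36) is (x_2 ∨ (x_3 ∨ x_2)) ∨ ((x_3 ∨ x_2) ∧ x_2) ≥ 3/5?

27

value 1: 11 assignments (counts)
value 4/5: 9 assignments (counts)
value 3/5: 7 assignments (counts)
value 2/5: 5 assignments
value 1/5: 3 assignments
value 0: 1 assignment
So 27 of the 36 assignments meet the threshold.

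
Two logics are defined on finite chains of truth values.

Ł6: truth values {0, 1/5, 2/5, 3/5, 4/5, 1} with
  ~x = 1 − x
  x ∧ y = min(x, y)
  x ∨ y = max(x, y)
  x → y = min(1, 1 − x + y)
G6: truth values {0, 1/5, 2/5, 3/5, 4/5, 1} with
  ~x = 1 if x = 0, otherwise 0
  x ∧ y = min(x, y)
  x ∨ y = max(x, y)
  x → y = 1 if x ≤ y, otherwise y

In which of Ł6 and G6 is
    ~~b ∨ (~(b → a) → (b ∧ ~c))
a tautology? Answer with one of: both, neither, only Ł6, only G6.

only G6

In Ł6: at a = 0, b = 1/5, c = 1 the value is 4/5 — not a tautology.
In G6: every assignment gives 1 — tautology.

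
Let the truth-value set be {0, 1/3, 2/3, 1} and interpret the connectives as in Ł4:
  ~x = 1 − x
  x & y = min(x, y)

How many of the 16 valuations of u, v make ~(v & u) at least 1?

7

u = 0, v = 0 ↦ 1  ≥
u = 0, v = 1/3 ↦ 1  ≥
u = 0, v = 2/3 ↦ 1  ≥
u = 0, v = 1 ↦ 1  ≥
u = 1/3, v = 0 ↦ 1  ≥
u = 1/3, v = 1/3 ↦ 2/3  <
u = 1/3, v = 2/3 ↦ 2/3  <
u = 1/3, v = 1 ↦ 2/3  <
u = 2/3, v = 0 ↦ 1  ≥
u = 2/3, v = 1/3 ↦ 2/3  <
u = 2/3, v = 2/3 ↦ 1/3  <
u = 2/3, v = 1 ↦ 1/3  <
u = 1, v = 0 ↦ 1  ≥
u = 1, v = 1/3 ↦ 2/3  <
u = 1, v = 2/3 ↦ 1/3  <
u = 1, v = 1 ↦ 0  <
So 7 of the 16 assignments meet the threshold.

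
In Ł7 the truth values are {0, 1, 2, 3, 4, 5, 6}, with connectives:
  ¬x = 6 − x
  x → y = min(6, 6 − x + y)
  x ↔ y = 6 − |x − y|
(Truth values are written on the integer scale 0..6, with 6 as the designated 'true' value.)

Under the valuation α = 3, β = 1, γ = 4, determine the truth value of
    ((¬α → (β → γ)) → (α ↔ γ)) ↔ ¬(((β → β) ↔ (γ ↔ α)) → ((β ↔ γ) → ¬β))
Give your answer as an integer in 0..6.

1

¬α = ¬3 = 3
β → γ = 1 → 4 = 6
¬α → (β → γ) = 3 → 6 = 6
α ↔ γ = 3 ↔ 4 = 5
(¬α → (β → γ)) → (α ↔ γ) = 6 → 5 = 5
β → β = 1 → 1 = 6
γ ↔ α = 4 ↔ 3 = 5
(β → β) ↔ (γ ↔ α) = 6 ↔ 5 = 5
β ↔ γ = 1 ↔ 4 = 3
¬β = ¬1 = 5
(β ↔ γ) → ¬β = 3 → 5 = 6
((β → β) ↔ (γ ↔ α)) → ((β ↔ γ) → ¬β) = 5 → 6 = 6
¬(((β → β) ↔ (γ ↔ α)) → ((β ↔ γ) → ¬β)) = ¬6 = 0
((¬α → (β → γ)) → (α ↔ γ)) ↔ ¬(((β → β) ↔ (γ ↔ α)) → ((β ↔ γ) → ¬β)) = 5 ↔ 0 = 1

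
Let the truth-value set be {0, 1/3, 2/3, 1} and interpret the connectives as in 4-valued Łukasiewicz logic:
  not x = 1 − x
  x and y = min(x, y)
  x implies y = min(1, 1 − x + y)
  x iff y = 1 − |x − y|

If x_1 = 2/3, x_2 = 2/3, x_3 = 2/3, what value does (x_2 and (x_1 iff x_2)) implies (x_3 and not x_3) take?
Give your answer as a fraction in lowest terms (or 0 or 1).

x_1 iff x_2 = 2/3 iff 2/3 = 1
x_2 and (x_1 iff x_2) = 2/3 and 1 = 2/3
not x_3 = not 2/3 = 1/3
x_3 and not x_3 = 2/3 and 1/3 = 1/3
(x_2 and (x_1 iff x_2)) implies (x_3 and not x_3) = 2/3 implies 1/3 = 2/3

2/3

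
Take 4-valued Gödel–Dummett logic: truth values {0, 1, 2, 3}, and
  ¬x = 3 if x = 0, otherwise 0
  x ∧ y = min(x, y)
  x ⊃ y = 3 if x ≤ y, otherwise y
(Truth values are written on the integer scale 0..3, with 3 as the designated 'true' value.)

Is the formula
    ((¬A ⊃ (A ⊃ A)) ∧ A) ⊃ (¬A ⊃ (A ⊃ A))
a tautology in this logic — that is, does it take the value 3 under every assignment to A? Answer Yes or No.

A = 0 ↦ 3
A = 1 ↦ 3
A = 2 ↦ 3
A = 3 ↦ 3
Every assignment gives a value ≥ 3.

Yes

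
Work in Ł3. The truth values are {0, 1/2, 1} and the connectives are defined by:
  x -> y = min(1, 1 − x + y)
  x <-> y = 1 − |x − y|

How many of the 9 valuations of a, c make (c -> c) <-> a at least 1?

3

a = 0, c = 0 ↦ 0  <
a = 0, c = 1/2 ↦ 0  <
a = 0, c = 1 ↦ 0  <
a = 1/2, c = 0 ↦ 1/2  <
a = 1/2, c = 1/2 ↦ 1/2  <
a = 1/2, c = 1 ↦ 1/2  <
a = 1, c = 0 ↦ 1  ≥
a = 1, c = 1/2 ↦ 1  ≥
a = 1, c = 1 ↦ 1  ≥
So 3 of the 9 assignments meet the threshold.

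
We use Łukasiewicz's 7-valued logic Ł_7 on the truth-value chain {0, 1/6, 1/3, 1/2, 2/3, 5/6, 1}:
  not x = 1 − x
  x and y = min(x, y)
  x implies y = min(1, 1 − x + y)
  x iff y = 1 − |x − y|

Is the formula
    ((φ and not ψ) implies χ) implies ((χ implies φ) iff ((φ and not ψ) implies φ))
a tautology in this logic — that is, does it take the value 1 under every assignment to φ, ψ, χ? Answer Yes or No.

Counterexample: take φ = 0, ψ = 0, χ = 1/6.
not ψ = not 0 = 1
φ and not ψ = 0 and 1 = 0
(φ and not ψ) implies χ = 0 implies 1/6 = 1
χ implies φ = 1/6 implies 0 = 5/6
not ψ = not 0 = 1
φ and not ψ = 0 and 1 = 0
(φ and not ψ) implies φ = 0 implies 0 = 1
(χ implies φ) iff ((φ and not ψ) implies φ) = 5/6 iff 1 = 5/6
((φ and not ψ) implies χ) implies ((χ implies φ) iff ((φ and not ψ) implies φ)) = 1 implies 5/6 = 5/6
This gives 5/6 ≠ 1.

No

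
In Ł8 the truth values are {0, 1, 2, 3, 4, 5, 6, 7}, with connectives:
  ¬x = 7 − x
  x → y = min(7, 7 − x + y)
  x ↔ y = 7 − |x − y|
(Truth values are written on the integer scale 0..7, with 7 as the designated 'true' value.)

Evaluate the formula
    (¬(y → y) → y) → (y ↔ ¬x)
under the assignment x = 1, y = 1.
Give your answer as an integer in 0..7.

2

y → y = 1 → 1 = 7
¬(y → y) = ¬7 = 0
¬(y → y) → y = 0 → 1 = 7
¬x = ¬1 = 6
y ↔ ¬x = 1 ↔ 6 = 2
(¬(y → y) → y) → (y ↔ ¬x) = 7 → 2 = 2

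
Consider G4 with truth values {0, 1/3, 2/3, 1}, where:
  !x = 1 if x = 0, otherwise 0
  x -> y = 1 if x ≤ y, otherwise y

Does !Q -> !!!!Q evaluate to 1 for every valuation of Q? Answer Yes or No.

No

Counterexample: take Q = 0.
!Q = !0 = 1
!Q = !0 = 1
!!Q = !1 = 0
!!!Q = !0 = 1
!!!!Q = !1 = 0
!Q -> !!!!Q = 1 -> 0 = 0
This gives 0 ≠ 1.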